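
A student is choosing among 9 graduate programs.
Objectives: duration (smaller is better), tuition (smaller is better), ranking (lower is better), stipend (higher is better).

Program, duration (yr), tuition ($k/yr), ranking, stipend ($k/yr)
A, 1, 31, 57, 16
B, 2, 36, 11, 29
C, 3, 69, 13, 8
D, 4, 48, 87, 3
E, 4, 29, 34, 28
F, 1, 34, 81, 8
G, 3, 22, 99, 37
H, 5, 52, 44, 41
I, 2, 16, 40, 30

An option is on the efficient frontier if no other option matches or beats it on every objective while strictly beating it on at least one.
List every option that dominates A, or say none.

B: worse on duration (2 vs 1).
C: worse on duration (3 vs 1).
D: worse on duration (4 vs 1).
E: worse on duration (4 vs 1).
F: worse on tuition (34 vs 31).
G: worse on duration (3 vs 1).
H: worse on duration (5 vs 1).
I: worse on duration (2 vs 1).
No option dominates A.

none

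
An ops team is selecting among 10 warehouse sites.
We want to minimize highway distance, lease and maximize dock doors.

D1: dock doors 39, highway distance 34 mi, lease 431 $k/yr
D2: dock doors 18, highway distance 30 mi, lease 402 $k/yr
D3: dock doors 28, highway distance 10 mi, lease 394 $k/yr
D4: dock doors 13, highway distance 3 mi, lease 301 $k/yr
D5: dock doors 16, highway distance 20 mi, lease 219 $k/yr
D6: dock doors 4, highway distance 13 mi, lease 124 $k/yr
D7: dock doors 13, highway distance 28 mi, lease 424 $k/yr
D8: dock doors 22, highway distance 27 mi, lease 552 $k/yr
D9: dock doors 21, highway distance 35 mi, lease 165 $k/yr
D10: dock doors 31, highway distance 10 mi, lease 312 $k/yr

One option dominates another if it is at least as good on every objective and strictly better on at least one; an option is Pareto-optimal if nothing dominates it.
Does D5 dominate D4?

No

D5 vs D4: D5 is worse on highway distance (20 vs 3), so it does not dominate D4.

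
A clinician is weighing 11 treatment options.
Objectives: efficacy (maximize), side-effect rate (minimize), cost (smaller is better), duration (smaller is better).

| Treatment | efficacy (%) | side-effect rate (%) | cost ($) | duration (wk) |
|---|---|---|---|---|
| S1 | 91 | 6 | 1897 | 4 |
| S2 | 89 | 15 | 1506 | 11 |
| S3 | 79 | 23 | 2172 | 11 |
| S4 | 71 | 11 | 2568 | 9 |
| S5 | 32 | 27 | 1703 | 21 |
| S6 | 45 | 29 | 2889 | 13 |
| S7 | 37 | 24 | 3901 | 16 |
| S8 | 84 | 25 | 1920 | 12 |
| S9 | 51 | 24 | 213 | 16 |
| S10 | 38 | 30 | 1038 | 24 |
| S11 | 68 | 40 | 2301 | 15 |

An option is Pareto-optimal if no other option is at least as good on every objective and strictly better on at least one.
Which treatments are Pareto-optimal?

S1, S2, S9

S1: not dominated (best efficacy).
S2: not dominated.
S3: dominated by S1 (efficacy 91≥79, side-effect rate 6≤23, cost 1897≤2172, duration 4≤11).
S4: dominated by S1 (efficacy 91≥71, side-effect rate 6≤11, cost 1897≤2568, duration 4≤9).
S5: dominated by S2 (efficacy 89≥32, side-effect rate 15≤27, cost 1506≤1703, duration 11≤21).
S6: dominated by S1 (efficacy 91≥45, side-effect rate 6≤29, cost 1897≤2889, duration 4≤13).
S7: dominated by S1 (efficacy 91≥37, side-effect rate 6≤24, cost 1897≤3901, duration 4≤16).
S8: dominated by S1 (efficacy 91≥84, side-effect rate 6≤25, cost 1897≤1920, duration 4≤12).
S9: not dominated (best cost).
S10: dominated by S9 (efficacy 51≥38, side-effect rate 24≤30, cost 213≤1038, duration 16≤24).
S11: dominated by S1 (efficacy 91≥68, side-effect rate 6≤40, cost 1897≤2301, duration 4≤15).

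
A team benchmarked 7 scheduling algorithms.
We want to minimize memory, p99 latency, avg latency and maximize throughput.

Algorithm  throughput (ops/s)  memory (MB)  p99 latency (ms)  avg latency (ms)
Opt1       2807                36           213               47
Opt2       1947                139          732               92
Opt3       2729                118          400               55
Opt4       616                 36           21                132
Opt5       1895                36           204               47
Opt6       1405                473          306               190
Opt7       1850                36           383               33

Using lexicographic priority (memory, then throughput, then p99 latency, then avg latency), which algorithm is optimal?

First minimize memory: best is 36, kept {Opt1, Opt4, Opt5, Opt7}.
Then maximize throughput: best is 2807, kept {Opt1}.

Opt1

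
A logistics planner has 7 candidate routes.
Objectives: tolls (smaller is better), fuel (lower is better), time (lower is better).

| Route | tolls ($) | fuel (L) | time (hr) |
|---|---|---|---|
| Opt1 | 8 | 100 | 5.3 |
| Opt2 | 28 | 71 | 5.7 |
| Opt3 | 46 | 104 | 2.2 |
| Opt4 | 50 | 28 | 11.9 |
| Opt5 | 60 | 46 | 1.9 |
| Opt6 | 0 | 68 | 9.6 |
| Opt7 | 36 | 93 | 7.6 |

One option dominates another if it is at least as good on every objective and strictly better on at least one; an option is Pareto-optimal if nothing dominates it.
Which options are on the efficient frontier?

Opt1: not dominated.
Opt2: not dominated.
Opt3: not dominated.
Opt4: not dominated (best fuel).
Opt5: not dominated (best time).
Opt6: not dominated (best tolls).
Opt7: dominated by Opt2 (tolls 28≤36, fuel 71≤93, time 5.7≤7.6).

Opt1, Opt2, Opt3, Opt4, Opt5, Opt6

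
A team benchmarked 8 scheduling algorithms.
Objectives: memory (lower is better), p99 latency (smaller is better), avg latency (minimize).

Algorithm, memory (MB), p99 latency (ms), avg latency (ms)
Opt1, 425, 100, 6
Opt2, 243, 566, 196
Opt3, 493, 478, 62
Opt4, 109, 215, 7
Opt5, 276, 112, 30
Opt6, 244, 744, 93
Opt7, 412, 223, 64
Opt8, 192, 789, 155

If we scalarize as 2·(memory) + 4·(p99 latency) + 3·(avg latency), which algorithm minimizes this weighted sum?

Opt1: 2·425 + 4·100 + 3·6 = 1268
Opt2: 2·243 + 4·566 + 3·196 = 3338
Opt3: 2·493 + 4·478 + 3·62 = 3084
Opt4: 2·109 + 4·215 + 3·7 = 1099
Opt5: 2·276 + 4·112 + 3·30 = 1090
Opt6: 2·244 + 4·744 + 3·93 = 3743
Opt7: 2·412 + 4·223 + 3·64 = 1908
Opt8: 2·192 + 4·789 + 3·155 = 4005
Lowest: Opt5 at 1090.

Opt5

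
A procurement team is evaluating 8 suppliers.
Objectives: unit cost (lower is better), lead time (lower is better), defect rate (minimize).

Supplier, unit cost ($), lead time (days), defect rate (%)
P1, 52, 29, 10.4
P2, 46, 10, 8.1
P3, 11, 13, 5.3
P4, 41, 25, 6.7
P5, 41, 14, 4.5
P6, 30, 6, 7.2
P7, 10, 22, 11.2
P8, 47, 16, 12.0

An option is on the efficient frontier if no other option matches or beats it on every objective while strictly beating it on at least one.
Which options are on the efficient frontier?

P3, P5, P6, P7

P1: dominated by P2 (unit cost 46≤52, lead time 10≤29, defect rate 8.1≤10.4).
P2: dominated by P6 (unit cost 30≤46, lead time 6≤10, defect rate 7.2≤8.1).
P3: not dominated.
P4: dominated by P3 (unit cost 11≤41, lead time 13≤25, defect rate 5.3≤6.7).
P5: not dominated (best defect rate).
P6: not dominated (best lead time).
P7: not dominated (best unit cost).
P8: dominated by P2 (unit cost 46≤47, lead time 10≤16, defect rate 8.1≤12.0).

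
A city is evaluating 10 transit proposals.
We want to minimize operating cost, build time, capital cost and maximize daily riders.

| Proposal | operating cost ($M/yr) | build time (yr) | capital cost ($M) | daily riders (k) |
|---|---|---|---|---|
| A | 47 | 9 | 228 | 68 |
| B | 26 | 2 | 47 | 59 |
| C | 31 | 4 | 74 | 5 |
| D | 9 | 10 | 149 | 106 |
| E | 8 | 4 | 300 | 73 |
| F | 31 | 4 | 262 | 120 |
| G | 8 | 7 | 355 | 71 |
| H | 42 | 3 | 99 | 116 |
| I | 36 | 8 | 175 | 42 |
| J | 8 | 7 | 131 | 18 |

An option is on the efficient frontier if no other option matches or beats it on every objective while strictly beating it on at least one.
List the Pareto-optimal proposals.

B, D, E, F, H, J

A: dominated by H (operating cost 42≤47, build time 3≤9, capital cost 99≤228, daily riders 116≥68).
B: not dominated (best build time).
C: dominated by B (operating cost 26≤31, build time 2≤4, capital cost 47≤74, daily riders 59≥5).
D: not dominated.
E: not dominated.
F: not dominated (best daily riders).
G: dominated by E (operating cost 8≤8, build time 4≤7, capital cost 300≤355, daily riders 73≥71).
H: not dominated.
I: dominated by B (operating cost 26≤36, build time 2≤8, capital cost 47≤175, daily riders 59≥42).
J: not dominated.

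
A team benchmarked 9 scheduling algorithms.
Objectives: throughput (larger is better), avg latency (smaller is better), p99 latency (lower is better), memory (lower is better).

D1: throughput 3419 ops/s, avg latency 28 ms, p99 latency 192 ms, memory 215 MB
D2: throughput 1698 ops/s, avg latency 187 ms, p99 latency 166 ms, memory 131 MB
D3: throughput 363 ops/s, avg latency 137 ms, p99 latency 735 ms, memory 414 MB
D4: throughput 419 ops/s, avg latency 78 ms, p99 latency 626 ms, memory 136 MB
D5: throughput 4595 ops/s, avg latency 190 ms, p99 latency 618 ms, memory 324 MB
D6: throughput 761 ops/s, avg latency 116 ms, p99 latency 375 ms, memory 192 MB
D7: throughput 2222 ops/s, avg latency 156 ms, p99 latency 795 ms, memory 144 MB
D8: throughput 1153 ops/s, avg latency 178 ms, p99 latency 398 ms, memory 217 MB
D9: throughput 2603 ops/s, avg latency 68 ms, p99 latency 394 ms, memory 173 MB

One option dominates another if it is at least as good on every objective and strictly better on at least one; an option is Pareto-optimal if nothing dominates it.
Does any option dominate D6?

D1: worse on memory (215 vs 192).
D2: worse on avg latency (187 vs 116).
D3: worse on throughput (363 vs 761).
D4: worse on throughput (419 vs 761).
D5: worse on avg latency (190 vs 116).
D7: worse on avg latency (156 vs 116).
D8: worse on avg latency (178 vs 116).
D9: worse on p99 latency (394 vs 375).
No option is at least as good as D6 on every objective and strictly better on one.

No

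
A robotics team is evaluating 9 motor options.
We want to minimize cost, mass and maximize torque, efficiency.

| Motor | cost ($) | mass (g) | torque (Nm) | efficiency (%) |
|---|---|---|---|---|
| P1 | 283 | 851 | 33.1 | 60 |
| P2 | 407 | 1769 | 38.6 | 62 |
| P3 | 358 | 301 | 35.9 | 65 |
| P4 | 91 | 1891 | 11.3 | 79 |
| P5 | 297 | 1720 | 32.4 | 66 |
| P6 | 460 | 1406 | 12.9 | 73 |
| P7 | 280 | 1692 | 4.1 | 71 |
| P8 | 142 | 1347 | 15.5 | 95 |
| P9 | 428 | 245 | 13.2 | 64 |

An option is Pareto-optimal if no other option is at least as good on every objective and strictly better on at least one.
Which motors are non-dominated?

P1: not dominated.
P2: not dominated (best torque).
P3: not dominated.
P4: not dominated (best cost).
P5: not dominated.
P6: dominated by P8 (cost 142≤460, mass 1347≤1406, torque 15.5≥12.9, efficiency 95≥73).
P7: dominated by P8 (cost 142≤280, mass 1347≤1692, torque 15.5≥4.1, efficiency 95≥71).
P8: not dominated (best efficiency).
P9: not dominated (best mass).

P1, P2, P3, P4, P5, P8, P9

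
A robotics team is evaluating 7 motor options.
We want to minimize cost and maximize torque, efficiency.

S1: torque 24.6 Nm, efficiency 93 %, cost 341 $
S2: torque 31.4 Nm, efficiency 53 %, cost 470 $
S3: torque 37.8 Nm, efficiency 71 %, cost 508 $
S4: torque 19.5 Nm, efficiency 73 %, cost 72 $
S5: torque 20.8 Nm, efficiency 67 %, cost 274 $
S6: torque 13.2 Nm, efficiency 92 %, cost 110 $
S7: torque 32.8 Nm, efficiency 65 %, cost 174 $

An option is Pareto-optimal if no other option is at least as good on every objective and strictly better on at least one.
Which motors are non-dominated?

S1: not dominated (best efficiency).
S2: dominated by S7 (torque 32.8≥31.4, efficiency 65≥53, cost 174≤470).
S3: not dominated (best torque).
S4: not dominated (best cost).
S5: not dominated.
S6: not dominated.
S7: not dominated.

S1, S3, S4, S5, S6, S7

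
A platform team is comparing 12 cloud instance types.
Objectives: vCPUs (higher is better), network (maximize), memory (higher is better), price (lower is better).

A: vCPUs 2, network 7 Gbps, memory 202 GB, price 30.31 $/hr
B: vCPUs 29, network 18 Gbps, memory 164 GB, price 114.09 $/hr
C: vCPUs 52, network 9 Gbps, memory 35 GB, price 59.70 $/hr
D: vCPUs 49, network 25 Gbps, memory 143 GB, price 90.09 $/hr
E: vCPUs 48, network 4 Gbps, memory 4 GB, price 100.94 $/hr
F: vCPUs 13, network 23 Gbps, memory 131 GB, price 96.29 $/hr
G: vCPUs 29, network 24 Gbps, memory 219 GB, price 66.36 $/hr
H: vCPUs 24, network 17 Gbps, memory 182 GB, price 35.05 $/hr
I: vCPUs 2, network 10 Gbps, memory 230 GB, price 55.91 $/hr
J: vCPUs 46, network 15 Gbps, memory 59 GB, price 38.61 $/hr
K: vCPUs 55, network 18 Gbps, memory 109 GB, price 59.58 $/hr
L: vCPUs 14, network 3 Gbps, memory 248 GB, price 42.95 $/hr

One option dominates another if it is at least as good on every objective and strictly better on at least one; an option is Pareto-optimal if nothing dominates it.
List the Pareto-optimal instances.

A: not dominated (best price).
B: dominated by G (vCPUs 29≥29, network 24≥18, memory 219≥164, price 66.36≤114.09).
C: dominated by K (vCPUs 55≥52, network 18≥9, memory 109≥35, price 59.58≤59.70).
D: not dominated (best network).
E: dominated by C (vCPUs 52≥48, network 9≥4, memory 35≥4, price 59.70≤100.94).
F: dominated by D (vCPUs 49≥13, network 25≥23, memory 143≥131, price 90.09≤96.29).
G: not dominated.
H: not dominated.
I: not dominated.
J: not dominated.
K: not dominated (best vCPUs).
L: not dominated (best memory).

A, D, G, H, I, J, K, L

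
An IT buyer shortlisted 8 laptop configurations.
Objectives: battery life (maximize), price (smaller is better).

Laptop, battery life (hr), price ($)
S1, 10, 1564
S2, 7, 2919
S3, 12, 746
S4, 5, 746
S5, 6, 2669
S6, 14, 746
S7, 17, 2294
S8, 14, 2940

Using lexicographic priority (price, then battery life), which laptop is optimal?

S6

First minimize price: best is 746, kept {S3, S4, S6}.
Then maximize battery life: best is 14, kept {S6}.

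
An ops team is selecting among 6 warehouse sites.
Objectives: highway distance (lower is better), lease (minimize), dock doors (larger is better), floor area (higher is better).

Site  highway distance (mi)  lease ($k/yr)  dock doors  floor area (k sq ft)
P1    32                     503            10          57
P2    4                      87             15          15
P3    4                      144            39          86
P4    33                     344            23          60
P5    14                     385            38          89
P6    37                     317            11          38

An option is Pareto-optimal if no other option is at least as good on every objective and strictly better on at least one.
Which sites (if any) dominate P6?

P3: highway distance 4≤37, lease 144≤317, dock doors 39≥11, floor area 86≥38 — dominates P6.
Others (P1, P2, P4, P5) are each worse than P6 on at least one objective.

P3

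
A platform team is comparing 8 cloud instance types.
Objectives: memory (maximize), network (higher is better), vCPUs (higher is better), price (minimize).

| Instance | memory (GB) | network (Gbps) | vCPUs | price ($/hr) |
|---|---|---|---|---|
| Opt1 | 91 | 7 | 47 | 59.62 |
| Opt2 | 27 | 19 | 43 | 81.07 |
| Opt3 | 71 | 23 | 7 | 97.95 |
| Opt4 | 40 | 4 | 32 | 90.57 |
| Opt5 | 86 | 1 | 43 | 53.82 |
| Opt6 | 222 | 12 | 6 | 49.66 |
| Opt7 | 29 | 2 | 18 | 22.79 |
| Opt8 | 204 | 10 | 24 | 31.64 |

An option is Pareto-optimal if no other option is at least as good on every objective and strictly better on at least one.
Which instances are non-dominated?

Opt1, Opt2, Opt3, Opt5, Opt6, Opt7, Opt8

Opt1: not dominated (best vCPUs).
Opt2: not dominated.
Opt3: not dominated (best network).
Opt4: dominated by Opt1 (memory 91≥40, network 7≥4, vCPUs 47≥32, price 59.62≤90.57).
Opt5: not dominated.
Opt6: not dominated (best memory).
Opt7: not dominated (best price).
Opt8: not dominated.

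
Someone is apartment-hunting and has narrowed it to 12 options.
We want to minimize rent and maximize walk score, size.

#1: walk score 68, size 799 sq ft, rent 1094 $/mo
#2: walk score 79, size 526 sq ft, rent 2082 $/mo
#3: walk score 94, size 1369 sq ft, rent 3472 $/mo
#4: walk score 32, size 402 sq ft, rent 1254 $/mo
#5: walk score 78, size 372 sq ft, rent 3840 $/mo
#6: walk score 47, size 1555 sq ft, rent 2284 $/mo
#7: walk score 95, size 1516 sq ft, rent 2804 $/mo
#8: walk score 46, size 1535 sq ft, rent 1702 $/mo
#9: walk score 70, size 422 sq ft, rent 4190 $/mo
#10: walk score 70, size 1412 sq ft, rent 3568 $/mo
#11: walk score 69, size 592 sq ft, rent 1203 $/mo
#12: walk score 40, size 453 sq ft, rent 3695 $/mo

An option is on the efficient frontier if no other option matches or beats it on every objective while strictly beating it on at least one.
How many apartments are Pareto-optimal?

#1: not dominated (best rent).
#2: not dominated.
#3: dominated by #7 (walk score 95≥94, size 1516≥1369, rent 2804≤3472).
#4: dominated by #1 (walk score 68≥32, size 799≥402, rent 1094≤1254).
#5: dominated by #2 (walk score 79≥78, size 526≥372, rent 2082≤3840).
#6: not dominated (best size).
#7: not dominated (best walk score).
#8: not dominated.
#9: dominated by #2 (walk score 79≥70, size 526≥422, rent 2082≤4190).
#10: dominated by #7 (walk score 95≥70, size 1516≥1412, rent 2804≤3568).
#11: not dominated.
#12: dominated by #1 (walk score 68≥40, size 799≥453, rent 1094≤3695).
Pareto-optimal: #1, #2, #6, #7, #8, #11 → 6.

6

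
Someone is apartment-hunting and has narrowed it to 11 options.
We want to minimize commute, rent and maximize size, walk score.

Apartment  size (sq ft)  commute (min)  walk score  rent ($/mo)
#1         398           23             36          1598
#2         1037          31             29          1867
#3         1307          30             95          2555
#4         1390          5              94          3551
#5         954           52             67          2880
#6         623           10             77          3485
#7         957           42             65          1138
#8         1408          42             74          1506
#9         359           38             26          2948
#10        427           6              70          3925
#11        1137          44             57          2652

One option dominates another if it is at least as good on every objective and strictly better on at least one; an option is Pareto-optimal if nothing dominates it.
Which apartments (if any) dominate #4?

#1: worse on size (398 vs 1390).
#2: worse on size (1037 vs 1390).
#3: worse on size (1307 vs 1390).
#5: worse on size (954 vs 1390).
#6: worse on size (623 vs 1390).
#7: worse on size (957 vs 1390).
#8: worse on commute (42 vs 5).
#9: worse on size (359 vs 1390).
#10: worse on size (427 vs 1390).
#11: worse on size (1137 vs 1390).
No option dominates #4.

none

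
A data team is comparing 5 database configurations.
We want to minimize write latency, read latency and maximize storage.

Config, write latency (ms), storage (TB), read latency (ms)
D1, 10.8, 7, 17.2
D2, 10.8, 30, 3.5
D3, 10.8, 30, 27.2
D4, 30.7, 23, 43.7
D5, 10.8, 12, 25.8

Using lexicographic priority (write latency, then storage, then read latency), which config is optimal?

D2

First minimize write latency: best is 10.8, kept {D1, D2, D3, D5}.
Then maximize storage: best is 30, kept {D2, D3}.
Then minimize read latency: best is 3.5, kept {D2}.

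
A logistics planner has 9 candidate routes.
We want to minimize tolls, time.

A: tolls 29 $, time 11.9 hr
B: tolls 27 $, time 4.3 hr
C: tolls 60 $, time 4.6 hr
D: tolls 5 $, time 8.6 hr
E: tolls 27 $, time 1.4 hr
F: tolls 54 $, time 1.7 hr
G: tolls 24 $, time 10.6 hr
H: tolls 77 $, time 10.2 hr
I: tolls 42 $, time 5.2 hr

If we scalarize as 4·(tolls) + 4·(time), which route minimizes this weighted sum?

A: 4·29 + 4·11.9 = 163.6
B: 4·27 + 4·4.3 = 125.2
C: 4·60 + 4·4.6 = 258.4
D: 4·5 + 4·8.6 = 54.4
E: 4·27 + 4·1.4 = 113.6
F: 4·54 + 4·1.7 = 222.8
G: 4·24 + 4·10.6 = 138.4
H: 4·77 + 4·10.2 = 348.8
I: 4·42 + 4·5.2 = 188.8
Lowest: D at 54.4.

D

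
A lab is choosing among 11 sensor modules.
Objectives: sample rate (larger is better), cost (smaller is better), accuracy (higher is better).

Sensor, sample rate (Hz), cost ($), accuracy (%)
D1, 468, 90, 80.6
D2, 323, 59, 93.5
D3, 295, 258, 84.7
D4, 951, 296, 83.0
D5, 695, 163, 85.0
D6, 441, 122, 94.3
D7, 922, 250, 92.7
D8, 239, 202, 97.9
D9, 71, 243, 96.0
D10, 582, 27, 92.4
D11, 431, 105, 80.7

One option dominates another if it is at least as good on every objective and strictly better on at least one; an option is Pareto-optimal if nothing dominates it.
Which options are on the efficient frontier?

D1: dominated by D10 (sample rate 582≥468, cost 27≤90, accuracy 92.4≥80.6).
D2: not dominated.
D3: dominated by D2 (sample rate 323≥295, cost 59≤258, accuracy 93.5≥84.7).
D4: not dominated (best sample rate).
D5: not dominated.
D6: not dominated.
D7: not dominated.
D8: not dominated (best accuracy).
D9: dominated by D8 (sample rate 239≥71, cost 202≤243, accuracy 97.9≥96.0).
D10: not dominated (best cost).
D11: dominated by D10 (sample rate 582≥431, cost 27≤105, accuracy 92.4≥80.7).

D2, D4, D5, D6, D7, D8, D10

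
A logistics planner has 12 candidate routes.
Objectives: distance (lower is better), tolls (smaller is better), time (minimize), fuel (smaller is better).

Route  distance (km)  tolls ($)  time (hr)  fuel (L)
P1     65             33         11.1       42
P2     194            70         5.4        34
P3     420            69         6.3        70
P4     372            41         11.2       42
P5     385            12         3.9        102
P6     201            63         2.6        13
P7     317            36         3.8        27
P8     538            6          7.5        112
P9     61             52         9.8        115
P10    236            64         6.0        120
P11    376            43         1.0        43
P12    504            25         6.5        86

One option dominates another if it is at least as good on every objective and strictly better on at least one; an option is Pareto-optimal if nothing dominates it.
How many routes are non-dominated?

9

P1: not dominated.
P2: not dominated.
P3: dominated by P6 (distance 201≤420, tolls 63≤69, time 2.6≤6.3, fuel 13≤70).
P4: dominated by P1 (distance 65≤372, tolls 33≤41, time 11.1≤11.2, fuel 42≤42).
P5: not dominated.
P6: not dominated (best fuel).
P7: not dominated.
P8: not dominated (best tolls).
P9: not dominated (best distance).
P10: dominated by P6 (distance 201≤236, tolls 63≤64, time 2.6≤6.0, fuel 13≤120).
P11: not dominated (best time).
P12: not dominated.
Pareto-optimal: P1, P2, P5, P6, P7, P8, P9, P11, P12 → 9.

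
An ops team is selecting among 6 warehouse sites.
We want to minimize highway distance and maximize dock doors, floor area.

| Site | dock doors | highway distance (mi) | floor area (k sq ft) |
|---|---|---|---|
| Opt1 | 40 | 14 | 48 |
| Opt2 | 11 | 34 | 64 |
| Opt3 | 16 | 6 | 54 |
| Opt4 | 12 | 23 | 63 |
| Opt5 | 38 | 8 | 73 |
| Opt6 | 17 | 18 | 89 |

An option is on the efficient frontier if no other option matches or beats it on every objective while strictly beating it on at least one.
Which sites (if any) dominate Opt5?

none

Opt1: worse on highway distance (14 vs 8).
Opt2: worse on dock doors (11 vs 38).
Opt3: worse on dock doors (16 vs 38).
Opt4: worse on dock doors (12 vs 38).
Opt6: worse on dock doors (17 vs 38).
No option dominates Opt5.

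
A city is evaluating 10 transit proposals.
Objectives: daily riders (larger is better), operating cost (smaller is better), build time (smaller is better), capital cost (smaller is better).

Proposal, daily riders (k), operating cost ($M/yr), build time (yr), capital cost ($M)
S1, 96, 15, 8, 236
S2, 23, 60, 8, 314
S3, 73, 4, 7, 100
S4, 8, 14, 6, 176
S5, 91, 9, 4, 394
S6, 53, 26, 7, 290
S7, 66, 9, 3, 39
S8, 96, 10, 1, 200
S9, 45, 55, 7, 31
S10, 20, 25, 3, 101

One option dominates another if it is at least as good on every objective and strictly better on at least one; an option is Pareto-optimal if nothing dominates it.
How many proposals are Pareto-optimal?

5

S1: dominated by S8 (daily riders 96≥96, operating cost 10≤15, build time 1≤8, capital cost 200≤236).
S2: dominated by S1 (daily riders 96≥23, operating cost 15≤60, build time 8≤8, capital cost 236≤314).
S3: not dominated (best operating cost).
S4: dominated by S7 (daily riders 66≥8, operating cost 9≤14, build time 3≤6, capital cost 39≤176).
S5: not dominated.
S6: dominated by S3 (daily riders 73≥53, operating cost 4≤26, build time 7≤7, capital cost 100≤290).
S7: not dominated.
S8: not dominated (best build time).
S9: not dominated (best capital cost).
S10: dominated by S7 (daily riders 66≥20, operating cost 9≤25, build time 3≤3, capital cost 39≤101).
Pareto-optimal: S3, S5, S7, S8, S9 → 5.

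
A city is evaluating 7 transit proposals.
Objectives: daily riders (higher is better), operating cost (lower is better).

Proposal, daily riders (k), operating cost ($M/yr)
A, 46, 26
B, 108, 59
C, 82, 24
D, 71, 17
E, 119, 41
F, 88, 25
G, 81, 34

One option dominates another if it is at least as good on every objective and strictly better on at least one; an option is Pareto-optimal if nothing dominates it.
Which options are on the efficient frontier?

C, D, E, F

A: dominated by C (daily riders 82≥46, operating cost 24≤26).
B: dominated by E (daily riders 119≥108, operating cost 41≤59).
C: not dominated.
D: not dominated (best operating cost).
E: not dominated (best daily riders).
F: not dominated.
G: dominated by C (daily riders 82≥81, operating cost 24≤34).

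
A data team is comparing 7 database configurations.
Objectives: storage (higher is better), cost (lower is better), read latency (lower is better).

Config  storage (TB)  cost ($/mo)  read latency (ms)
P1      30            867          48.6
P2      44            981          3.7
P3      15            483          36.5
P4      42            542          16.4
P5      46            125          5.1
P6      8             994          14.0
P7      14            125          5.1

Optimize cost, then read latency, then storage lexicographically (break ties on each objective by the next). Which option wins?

First minimize cost: best is 125, kept {P5, P7}.
Then minimize read latency: best is 5.1, kept {P5, P7}.
Then maximize storage: best is 46, kept {P5}.

P5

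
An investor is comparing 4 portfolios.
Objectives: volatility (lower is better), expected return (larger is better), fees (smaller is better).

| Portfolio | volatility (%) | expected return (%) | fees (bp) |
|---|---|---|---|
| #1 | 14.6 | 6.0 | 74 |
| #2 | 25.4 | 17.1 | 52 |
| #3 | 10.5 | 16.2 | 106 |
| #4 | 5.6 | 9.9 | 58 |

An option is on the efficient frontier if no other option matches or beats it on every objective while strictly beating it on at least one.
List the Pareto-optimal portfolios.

#1: dominated by #4 (volatility 5.6≤14.6, expected return 9.9≥6.0, fees 58≤74).
#2: not dominated (best expected return).
#3: not dominated.
#4: not dominated (best volatility).

#2, #3, #4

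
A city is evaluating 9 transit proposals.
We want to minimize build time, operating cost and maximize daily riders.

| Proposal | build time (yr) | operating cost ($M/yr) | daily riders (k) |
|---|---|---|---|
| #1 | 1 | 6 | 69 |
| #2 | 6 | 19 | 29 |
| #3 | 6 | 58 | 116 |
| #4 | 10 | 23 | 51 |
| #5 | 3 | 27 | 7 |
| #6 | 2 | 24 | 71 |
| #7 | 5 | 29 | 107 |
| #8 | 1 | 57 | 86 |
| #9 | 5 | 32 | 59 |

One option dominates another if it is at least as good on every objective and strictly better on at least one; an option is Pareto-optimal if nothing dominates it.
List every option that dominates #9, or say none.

#1: build time 1≤5, operating cost 6≤32, daily riders 69≥59 — dominates #9.
#6: build time 2≤5, operating cost 24≤32, daily riders 71≥59 — dominates #9.
#7: build time 5≤5, operating cost 29≤32, daily riders 107≥59 — dominates #9.
Others (#2, #3, #4, #5, #8) are each worse than #9 on at least one objective.

#1, #6, #7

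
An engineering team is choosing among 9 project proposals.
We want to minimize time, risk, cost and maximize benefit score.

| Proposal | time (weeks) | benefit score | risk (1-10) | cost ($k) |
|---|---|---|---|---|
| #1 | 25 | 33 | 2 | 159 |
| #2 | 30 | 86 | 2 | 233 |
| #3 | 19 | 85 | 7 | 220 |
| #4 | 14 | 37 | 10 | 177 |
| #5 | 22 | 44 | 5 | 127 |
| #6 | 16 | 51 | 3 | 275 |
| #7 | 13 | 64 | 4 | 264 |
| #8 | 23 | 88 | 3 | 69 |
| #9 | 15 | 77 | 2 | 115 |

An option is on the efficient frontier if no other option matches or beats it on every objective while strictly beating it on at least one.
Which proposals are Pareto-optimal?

#1: dominated by #9 (time 15≤25, benefit score 77≥33, risk 2≤2, cost 115≤159).
#2: not dominated.
#3: not dominated.
#4: not dominated.
#5: dominated by #9 (time 15≤22, benefit score 77≥44, risk 2≤5, cost 115≤127).
#6: dominated by #9 (time 15≤16, benefit score 77≥51, risk 2≤3, cost 115≤275).
#7: not dominated (best time).
#8: not dominated (best benefit score).
#9: not dominated.

#2, #3, #4, #7, #8, #9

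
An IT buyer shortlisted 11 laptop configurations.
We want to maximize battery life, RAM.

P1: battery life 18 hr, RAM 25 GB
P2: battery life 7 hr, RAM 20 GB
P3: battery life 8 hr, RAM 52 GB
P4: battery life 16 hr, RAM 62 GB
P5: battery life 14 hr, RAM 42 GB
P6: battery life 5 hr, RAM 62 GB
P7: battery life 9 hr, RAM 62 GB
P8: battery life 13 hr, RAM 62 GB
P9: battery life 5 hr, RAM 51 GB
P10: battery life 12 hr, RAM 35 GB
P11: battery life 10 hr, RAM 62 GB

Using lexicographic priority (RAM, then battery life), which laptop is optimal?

First maximize RAM: best is 62, kept {P4, P6, P7, P8, P11}.
Then maximize battery life: best is 16, kept {P4}.

P4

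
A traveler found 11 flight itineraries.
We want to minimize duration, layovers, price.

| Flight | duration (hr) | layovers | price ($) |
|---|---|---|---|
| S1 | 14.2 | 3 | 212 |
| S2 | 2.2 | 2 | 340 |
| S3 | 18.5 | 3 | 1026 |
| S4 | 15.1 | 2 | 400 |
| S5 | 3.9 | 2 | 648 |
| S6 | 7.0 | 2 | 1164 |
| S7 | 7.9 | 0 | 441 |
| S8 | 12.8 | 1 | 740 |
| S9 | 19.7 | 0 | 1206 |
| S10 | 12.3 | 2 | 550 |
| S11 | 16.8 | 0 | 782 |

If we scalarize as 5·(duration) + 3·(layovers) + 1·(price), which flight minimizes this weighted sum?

S1: 5·14.2 + 3·3 + 1·212 = 292.0
S2: 5·2.2 + 3·2 + 1·340 = 357.0
S3: 5·18.5 + 3·3 + 1·1026 = 1127.5
S4: 5·15.1 + 3·2 + 1·400 = 481.5
S5: 5·3.9 + 3·2 + 1·648 = 673.5
S6: 5·7.0 + 3·2 + 1·1164 = 1205.0
S7: 5·7.9 + 3·0 + 1·441 = 480.5
S8: 5·12.8 + 3·1 + 1·740 = 807.0
S9: 5·19.7 + 3·0 + 1·1206 = 1304.5
S10: 5·12.3 + 3·2 + 1·550 = 617.5
S11: 5·16.8 + 3·0 + 1·782 = 866.0
Lowest: S1 at 292.0.

S1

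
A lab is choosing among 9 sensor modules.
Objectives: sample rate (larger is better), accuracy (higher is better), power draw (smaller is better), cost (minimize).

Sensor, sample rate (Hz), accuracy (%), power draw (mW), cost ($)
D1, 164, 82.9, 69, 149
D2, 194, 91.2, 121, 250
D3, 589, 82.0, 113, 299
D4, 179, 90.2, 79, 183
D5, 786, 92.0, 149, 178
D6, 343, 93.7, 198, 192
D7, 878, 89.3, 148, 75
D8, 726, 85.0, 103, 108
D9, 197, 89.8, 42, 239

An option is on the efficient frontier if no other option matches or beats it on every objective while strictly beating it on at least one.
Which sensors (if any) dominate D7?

D1: worse on sample rate (164 vs 878).
D2: worse on sample rate (194 vs 878).
D3: worse on sample rate (589 vs 878).
D4: worse on sample rate (179 vs 878).
D5: worse on sample rate (786 vs 878).
D6: worse on sample rate (343 vs 878).
D8: worse on sample rate (726 vs 878).
D9: worse on sample rate (197 vs 878).
No option dominates D7.

none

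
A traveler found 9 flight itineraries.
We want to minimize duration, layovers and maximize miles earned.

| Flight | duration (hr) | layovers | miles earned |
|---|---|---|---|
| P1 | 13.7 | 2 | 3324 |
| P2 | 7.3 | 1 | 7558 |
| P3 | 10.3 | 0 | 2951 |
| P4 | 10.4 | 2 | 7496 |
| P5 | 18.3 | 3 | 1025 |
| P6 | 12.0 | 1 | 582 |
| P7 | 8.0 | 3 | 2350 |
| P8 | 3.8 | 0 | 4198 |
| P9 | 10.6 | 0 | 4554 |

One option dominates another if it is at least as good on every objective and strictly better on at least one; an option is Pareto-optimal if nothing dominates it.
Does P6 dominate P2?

P6 vs P2: P6 is worse on duration (12.0 vs 7.3), so it does not dominate P2.

No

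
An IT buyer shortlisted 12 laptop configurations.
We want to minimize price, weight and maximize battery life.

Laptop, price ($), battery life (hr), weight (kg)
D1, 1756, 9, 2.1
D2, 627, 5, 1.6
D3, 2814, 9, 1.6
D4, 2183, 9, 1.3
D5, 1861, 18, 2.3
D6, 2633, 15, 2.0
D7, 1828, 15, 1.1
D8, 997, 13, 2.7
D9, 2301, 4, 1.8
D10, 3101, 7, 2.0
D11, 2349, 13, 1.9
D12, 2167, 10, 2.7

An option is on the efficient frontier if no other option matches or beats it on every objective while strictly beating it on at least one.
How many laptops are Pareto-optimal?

5

D1: not dominated.
D2: not dominated (best price).
D3: dominated by D4 (price 2183≤2814, battery life 9≥9, weight 1.3≤1.6).
D4: dominated by D7 (price 1828≤2183, battery life 15≥9, weight 1.1≤1.3).
D5: not dominated (best battery life).
D6: dominated by D7 (price 1828≤2633, battery life 15≥15, weight 1.1≤2.0).
D7: not dominated (best weight).
D8: not dominated.
D9: dominated by D2 (price 627≤2301, battery life 5≥4, weight 1.6≤1.8).
D10: dominated by D3 (price 2814≤3101, battery life 9≥7, weight 1.6≤2.0).
D11: dominated by D7 (price 1828≤2349, battery life 15≥13, weight 1.1≤1.9).
D12: dominated by D5 (price 1861≤2167, battery life 18≥10, weight 2.3≤2.7).
Pareto-optimal: D1, D2, D5, D7, D8 → 5.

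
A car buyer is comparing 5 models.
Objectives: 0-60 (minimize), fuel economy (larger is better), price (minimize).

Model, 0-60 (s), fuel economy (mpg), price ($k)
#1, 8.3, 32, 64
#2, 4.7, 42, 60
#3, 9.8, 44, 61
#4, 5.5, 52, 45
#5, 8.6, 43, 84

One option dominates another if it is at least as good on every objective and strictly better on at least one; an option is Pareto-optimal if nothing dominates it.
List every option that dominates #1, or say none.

#2: 0-60 4.7≤8.3, fuel economy 42≥32, price 60≤64 — dominates #1.
#4: 0-60 5.5≤8.3, fuel economy 52≥32, price 45≤64 — dominates #1.
Others (#3, #5) are each worse than #1 on at least one objective.

#2, #4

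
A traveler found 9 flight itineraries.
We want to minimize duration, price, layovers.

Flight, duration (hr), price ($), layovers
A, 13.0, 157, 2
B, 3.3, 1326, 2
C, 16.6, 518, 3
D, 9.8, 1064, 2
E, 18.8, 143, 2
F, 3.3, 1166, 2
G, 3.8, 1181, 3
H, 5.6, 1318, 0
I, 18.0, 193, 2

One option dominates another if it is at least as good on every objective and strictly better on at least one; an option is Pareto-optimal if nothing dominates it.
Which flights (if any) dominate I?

A

A: duration 13.0≤18.0, price 157≤193, layovers 2≤2 — dominates I.
Others (B, C, D, E, F, G, H) are each worse than I on at least one objective.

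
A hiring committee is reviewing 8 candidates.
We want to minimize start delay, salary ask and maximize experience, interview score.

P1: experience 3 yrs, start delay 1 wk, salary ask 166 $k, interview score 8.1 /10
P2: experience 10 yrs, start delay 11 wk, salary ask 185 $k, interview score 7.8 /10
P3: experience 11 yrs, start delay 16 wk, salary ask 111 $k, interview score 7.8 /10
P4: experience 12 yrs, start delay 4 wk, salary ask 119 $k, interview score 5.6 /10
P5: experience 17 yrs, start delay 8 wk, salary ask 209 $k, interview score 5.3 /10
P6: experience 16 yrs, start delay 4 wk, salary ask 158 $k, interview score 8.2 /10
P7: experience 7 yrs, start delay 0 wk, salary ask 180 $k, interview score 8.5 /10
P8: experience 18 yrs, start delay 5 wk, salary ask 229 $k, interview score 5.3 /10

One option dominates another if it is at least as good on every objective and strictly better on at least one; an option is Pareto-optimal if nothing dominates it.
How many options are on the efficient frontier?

7

P1: not dominated.
P2: dominated by P6 (experience 16≥10, start delay 4≤11, salary ask 158≤185, interview score 8.2≥7.8).
P3: not dominated (best salary ask).
P4: not dominated.
P5: not dominated.
P6: not dominated.
P7: not dominated (best start delay).
P8: not dominated (best experience).
Pareto-optimal: P1, P3, P4, P5, P6, P7, P8 → 7.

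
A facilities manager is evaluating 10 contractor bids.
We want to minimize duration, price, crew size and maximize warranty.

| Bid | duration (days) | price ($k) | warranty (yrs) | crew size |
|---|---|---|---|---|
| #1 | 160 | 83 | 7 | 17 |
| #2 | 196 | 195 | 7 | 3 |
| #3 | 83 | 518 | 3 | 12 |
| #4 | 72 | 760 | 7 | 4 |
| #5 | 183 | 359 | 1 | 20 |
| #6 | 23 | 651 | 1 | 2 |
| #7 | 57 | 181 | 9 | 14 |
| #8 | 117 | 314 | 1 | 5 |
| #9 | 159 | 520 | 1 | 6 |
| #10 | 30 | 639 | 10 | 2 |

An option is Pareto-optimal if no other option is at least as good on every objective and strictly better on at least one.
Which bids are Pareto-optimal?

#1, #2, #3, #6, #7, #8, #10

#1: not dominated (best price).
#2: not dominated.
#3: not dominated.
#4: dominated by #10 (duration 30≤72, price 639≤760, warranty 10≥7, crew size 2≤4).
#5: dominated by #1 (duration 160≤183, price 83≤359, warranty 7≥1, crew size 17≤20).
#6: not dominated (best duration).
#7: not dominated.
#8: not dominated.
#9: dominated by #8 (duration 117≤159, price 314≤520, warranty 1≥1, crew size 5≤6).
#10: not dominated (best warranty).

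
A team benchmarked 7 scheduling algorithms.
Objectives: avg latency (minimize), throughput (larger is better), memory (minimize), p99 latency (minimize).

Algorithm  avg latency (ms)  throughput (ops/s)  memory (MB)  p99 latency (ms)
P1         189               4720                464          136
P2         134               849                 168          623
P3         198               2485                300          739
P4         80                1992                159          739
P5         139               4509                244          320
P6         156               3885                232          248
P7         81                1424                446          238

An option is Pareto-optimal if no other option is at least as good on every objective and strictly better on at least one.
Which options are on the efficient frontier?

P1: not dominated (best throughput).
P2: not dominated.
P3: dominated by P5 (avg latency 139≤198, throughput 4509≥2485, memory 244≤300, p99 latency 320≤739).
P4: not dominated (best avg latency).
P5: not dominated.
P6: not dominated.
P7: not dominated.

P1, P2, P4, P5, P6, P7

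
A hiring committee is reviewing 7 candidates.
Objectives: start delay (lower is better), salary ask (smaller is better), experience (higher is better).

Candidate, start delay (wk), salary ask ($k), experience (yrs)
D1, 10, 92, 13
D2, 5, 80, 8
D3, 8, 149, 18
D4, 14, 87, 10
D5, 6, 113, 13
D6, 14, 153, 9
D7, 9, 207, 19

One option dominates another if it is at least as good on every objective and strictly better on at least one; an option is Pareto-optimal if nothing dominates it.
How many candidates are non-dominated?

6

D1: not dominated.
D2: not dominated (best start delay).
D3: not dominated.
D4: not dominated.
D5: not dominated.
D6: dominated by D1 (start delay 10≤14, salary ask 92≤153, experience 13≥9).
D7: not dominated (best experience).
Pareto-optimal: D1, D2, D3, D4, D5, D7 → 6.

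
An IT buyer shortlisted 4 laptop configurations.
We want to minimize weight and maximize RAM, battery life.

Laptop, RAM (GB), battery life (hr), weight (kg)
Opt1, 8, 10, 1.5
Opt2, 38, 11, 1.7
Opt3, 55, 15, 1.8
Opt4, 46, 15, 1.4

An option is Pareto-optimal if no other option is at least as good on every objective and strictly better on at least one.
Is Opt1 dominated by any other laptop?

Opt4 vs Opt1: RAM 46≥8, battery life 15≥10, weight 1.4≤1.5 — Opt4 is at least as good on every objective and strictly better on at least one, so Opt4 dominates Opt1.

Yes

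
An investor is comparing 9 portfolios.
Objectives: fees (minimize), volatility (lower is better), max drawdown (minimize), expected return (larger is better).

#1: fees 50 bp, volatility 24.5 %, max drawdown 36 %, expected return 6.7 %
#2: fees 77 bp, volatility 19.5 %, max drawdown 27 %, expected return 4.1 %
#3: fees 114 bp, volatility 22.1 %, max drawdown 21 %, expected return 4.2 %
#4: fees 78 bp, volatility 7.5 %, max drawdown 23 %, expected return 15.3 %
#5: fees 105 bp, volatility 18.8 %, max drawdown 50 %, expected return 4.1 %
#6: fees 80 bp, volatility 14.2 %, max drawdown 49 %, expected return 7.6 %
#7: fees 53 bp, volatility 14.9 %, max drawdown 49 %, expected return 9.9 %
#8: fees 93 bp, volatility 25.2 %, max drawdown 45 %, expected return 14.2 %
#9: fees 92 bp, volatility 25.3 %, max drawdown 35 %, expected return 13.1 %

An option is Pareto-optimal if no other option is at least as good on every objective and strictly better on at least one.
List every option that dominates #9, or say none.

#4

#4: fees 78≤92, volatility 7.5≤25.3, max drawdown 23≤35, expected return 15.3≥13.1 — dominates #9.
Others (#1, #2, #3, #5, #6, #7, #8) are each worse than #9 on at least one objective.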